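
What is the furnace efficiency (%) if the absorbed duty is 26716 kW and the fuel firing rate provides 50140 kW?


Furnace efficiency = Q_absorbed / Q_fuel * 100
= 26716 / 50140 * 100 = 53.28

53.28 %


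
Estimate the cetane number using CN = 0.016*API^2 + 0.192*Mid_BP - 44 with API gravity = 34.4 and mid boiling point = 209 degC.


CN = 0.016 * 34.4^2 + 0.192 * 209 - 44
CN = 18.93376 + 40.128 - 44 = 15.06176

15.06176


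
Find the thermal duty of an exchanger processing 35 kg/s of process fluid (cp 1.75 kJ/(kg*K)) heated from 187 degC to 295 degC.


Q = m_dot * cp * delta_T
delta_T = 295 - 187 = 108 K
Q = 35 * 1.75 * 108
= 61.25 * 108
= 6615 kW

6615 kW


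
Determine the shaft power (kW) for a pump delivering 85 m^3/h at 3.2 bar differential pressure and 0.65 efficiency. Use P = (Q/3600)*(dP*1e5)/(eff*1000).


Q = 85 / 3600 = 0.0236111 m^3/s
P = 0.0236111 * (3.2 * 1e5) / 0.65 / 1000 = 11.62

11.62 kW


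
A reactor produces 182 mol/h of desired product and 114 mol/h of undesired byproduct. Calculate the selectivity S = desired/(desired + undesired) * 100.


Selectivity = desired / (desired + undesired) * 100
Total products = 182 + 114 = 296 mol/h
S = 182 / 296 * 100
= 0.6149 * 100
= 61.49 %

61.49 %


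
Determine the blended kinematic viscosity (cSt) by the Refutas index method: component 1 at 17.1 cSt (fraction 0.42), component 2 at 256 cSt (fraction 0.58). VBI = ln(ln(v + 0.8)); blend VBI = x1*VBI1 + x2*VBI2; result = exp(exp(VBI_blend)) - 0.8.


Refutas method: VBN_i = 14.534*ln(ln(visc_i + 0.8)) + 10.975, blended linearly by mass fraction; since VBN is linear in VBI_i = ln(ln(visc_i + 0.8)) and the fractions sum to 1, blend VBI directly: visc = exp(exp(VBI_blend)) - 0.8
VBI_1 = ln(ln(17.1 + 0.8)) = 1.05946
VBI_2 = ln(ln(256 + 0.8)) = 1.71349
VBI_blend = 0.42 * 1.05946 + 0.58 * 1.71349 = 1.4388
visc_blend = exp(exp(1.4388)) - 0.8 = 66.94

66.94 cSt


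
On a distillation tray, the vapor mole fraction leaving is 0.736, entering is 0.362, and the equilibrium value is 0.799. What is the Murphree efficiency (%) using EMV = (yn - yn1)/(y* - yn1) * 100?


Murphree vapor efficiency: EMV = (y_n - y_(n-1)) / (y*_n - y_(n-1)) * 100
EMV = (0.736 - 0.362) / (0.799 - 0.362) * 100 = 0.374 / 0.437 * 100 = 85.58

85.58 %


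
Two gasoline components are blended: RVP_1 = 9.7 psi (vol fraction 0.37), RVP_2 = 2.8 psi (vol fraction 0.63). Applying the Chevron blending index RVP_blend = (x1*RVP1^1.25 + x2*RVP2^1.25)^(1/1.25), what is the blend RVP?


Chevron index: RVP_blend = (sum xi*RVPi^1.25)^(1/1.25)
RVP^1.25 terms: 0.37 * 9.7^1.25 + 0.63 * 2.8^1.25 = 8.61569
RVP_blend = 8.61569^(1/1.25) = 5.601

5.601 psi


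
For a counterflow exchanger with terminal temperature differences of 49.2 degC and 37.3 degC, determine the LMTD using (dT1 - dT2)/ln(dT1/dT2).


LMTD = (dT1 - dT2) / ln(dT1/dT2)
= (49.2 - 37.3) / ln(49.2 / 37.3) = 11.9 / 0.2769 = 42.98

42.98 degC


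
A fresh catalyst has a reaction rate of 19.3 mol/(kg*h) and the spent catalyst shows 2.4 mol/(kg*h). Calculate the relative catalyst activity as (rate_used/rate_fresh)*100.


Activity (%) = (rate_used / rate_fresh) * 100
rate_used = 2.4, rate_fresh = 19.3
= (2.4 / 19.3) * 100
= 0.1244 * 100 = 12.44

12.44 %


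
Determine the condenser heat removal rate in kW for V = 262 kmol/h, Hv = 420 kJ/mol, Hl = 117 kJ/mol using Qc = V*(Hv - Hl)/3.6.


Qc = 262 * (420 - 117) / 3.6 = 262 * 303 / 3.6 = 22050

22050 kW


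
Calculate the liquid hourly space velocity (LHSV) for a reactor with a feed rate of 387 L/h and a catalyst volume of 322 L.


LHSV = volumetric feed rate / catalyst volume
= 387 L/h / 322 L
= 1.202 h^-1

1.202 h^-1


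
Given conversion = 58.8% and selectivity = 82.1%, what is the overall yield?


Overall yield = conversion (%) * selectivity (%) / 100
Conversion = 58.8%, Selectivity = 82.1%
Y = 58.8 * 82.1 / 100
= 48.2748 %

48.2748 %


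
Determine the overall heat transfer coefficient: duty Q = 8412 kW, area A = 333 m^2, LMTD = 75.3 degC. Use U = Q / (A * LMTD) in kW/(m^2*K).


From Q = U*A*LMTD, U = Q / (A * LMTD)
U = 8412 / (333 * 75.3) = 8412 / 25074.9 = 0.3355

0.3355 kW/(m^2*K)


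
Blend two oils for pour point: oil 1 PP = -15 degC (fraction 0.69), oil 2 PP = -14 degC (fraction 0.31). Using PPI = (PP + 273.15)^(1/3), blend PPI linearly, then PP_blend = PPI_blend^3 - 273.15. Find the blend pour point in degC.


PPI_1 = (-15 + 273.15)^(1/3) = 6.36733
PPI_2 = (-14 + 273.15)^(1/3) = 6.375541
PPI_blend = 0.69 * 6.36733 + 0.31 * 6.375541 = 6.369875
PP_blend = 6.369875^3 - 273.15 = 258.4596 - 273.15 = -14.69

-14.69 degC


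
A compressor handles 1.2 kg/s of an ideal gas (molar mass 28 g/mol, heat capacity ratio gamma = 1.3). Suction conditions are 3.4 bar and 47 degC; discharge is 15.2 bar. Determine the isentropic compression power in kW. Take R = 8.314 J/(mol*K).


Isentropic work: W = m*(gamma/(gamma-1))*(R*T1/MW)*((P2/P1)^((gamma-1)/gamma) - 1)
T1 = 47 + 273.15 = 320.15 K
Pressure ratio = 15.2 / 3.4 = 4.47059
Exponent = (1.3 - 1)/1.3 = 0.230769
(P2/P1)^exp - 1 = 4.47059^0.230769 - 1 = 0.412811
W = 1.2 * 1.3 / 0.3 * 8.314 * 320.15 / 28 * 0.412811 = 204.1

204.1 kW


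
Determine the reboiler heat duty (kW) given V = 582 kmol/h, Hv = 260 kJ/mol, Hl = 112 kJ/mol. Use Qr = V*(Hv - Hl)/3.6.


Qr = 582 * (260 - 112) / 3.6 = 582 * 148 / 3.6 = 23930

23930 kW


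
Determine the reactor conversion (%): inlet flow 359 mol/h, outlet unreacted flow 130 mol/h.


X = (F_in - F_out) / F_in * 100
Moles reacted = 359 - 130 = 229
X = 229 / 359 * 100
= 0.6379 * 100
= 63.79 %

63.79 %


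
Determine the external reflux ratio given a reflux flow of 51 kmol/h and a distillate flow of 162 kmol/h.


Reflux ratio definition: R = L / D (liquid returned / distillate withdrawn)
L = 51 kmol/h, D = 162 kmol/h
R = 51 / 162 = 0.3148

0.3148


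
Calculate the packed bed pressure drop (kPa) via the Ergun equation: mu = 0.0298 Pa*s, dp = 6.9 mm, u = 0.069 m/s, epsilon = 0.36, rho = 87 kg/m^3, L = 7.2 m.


dp = 6.9 mm = 0.0069 m
Viscous term = 150*0.0298*0.069*(1-0.36)^2 / (0.0069^2*0.36^3) = 56873.6
Inertial term = 1.75*87*0.069^2*(1-0.36) / (0.0069*0.36^3) = 1441.05
dP/L = 56873.6 + 1441.05 = 58314.7 Pa/m
dP = 58314.7 * 7.2 / 1000 = 419.9 kPa

419.9 kPa


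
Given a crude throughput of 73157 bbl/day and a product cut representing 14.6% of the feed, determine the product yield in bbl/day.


Crude throughput = 73157 bbl/day
Fraction yield = 14.6%
yield = throughput * fraction / 100
yield = 73157 * 14.6 / 100 = 10680.922

10680.922 bbl/day


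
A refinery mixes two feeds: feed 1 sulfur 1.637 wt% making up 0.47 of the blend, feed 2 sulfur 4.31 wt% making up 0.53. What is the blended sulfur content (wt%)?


Linear sulfur blending: S_blend = x1*S1 + x2*S2
Contribution 1: 0.47 * 1.637 = 0.76939 wt%
Contribution 2: 0.53 * 4.31 = 2.2843 wt%
S_blend = 0.76939 + 2.2843 = 3.05369

3.05369 wt%


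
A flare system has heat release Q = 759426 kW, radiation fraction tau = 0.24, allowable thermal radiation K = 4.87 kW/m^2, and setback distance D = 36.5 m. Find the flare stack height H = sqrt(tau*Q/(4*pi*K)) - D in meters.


tau*Q/(4*pi*K) = 0.24 * 759426 / (4 * pi * 4.87) = 2978.23
sqrt(2978.23) = 54.5732
H = 54.5732 - 36.5 = 18.07

18.07 m


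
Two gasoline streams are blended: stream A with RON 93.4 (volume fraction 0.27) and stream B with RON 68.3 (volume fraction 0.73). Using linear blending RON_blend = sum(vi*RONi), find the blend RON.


Linear blending: RON_blend = sum(vi * RONi)
Contribution 1: 0.27 * 93.4 = 25.218
Contribution 2: 0.73 * 68.3 = 49.859
RON_blend = 25.218 + 49.859 = 75.077

75.077


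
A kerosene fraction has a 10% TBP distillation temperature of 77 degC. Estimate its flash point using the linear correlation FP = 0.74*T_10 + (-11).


FP = 0.74 * 77 + (-11) = 45.98

45.98 degC


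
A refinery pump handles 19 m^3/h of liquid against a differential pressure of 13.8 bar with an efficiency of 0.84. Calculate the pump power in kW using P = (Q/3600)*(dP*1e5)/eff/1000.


Q = 19 / 3600 = 0.00527778 m^3/s
P = 0.00527778 * (13.8 * 1e5) / 0.84 / 1000 = 8.671

8.671 kW


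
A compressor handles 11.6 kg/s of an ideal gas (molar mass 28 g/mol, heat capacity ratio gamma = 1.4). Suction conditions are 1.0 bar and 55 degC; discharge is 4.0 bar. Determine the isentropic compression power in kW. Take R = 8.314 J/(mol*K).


Isentropic work: W = m*(gamma/(gamma-1))*(R*T1/MW)*((P2/P1)^((gamma-1)/gamma) - 1)
T1 = 55 + 273.15 = 328.15 K
Pressure ratio = 4.0 / 1.0 = 4
Exponent = (1.4 - 1)/1.4 = 0.285714
(P2/P1)^exp - 1 = 4^0.285714 - 1 = 0.485994
W = 11.6 * 1.4 / 0.4 * 8.314 * 328.15 / 28 * 0.485994 = 1923

1923 kW


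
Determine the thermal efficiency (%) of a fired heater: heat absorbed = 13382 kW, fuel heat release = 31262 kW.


Furnace efficiency = Q_absorbed / Q_fuel * 100
= 13382 / 31262 * 100 = 42.81

42.81 %


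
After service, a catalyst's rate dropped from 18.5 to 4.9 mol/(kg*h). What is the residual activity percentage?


Activity (%) = (rate_used / rate_fresh) * 100
rate_used = 4.9, rate_fresh = 18.5
= (4.9 / 18.5) * 100
= 0.2649 * 100 = 26.49

26.49 %


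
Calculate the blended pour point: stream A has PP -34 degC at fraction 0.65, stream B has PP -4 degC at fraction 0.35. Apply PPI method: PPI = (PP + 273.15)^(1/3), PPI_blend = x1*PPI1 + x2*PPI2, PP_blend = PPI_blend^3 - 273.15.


PPI_1 = (-34 + 273.15)^(1/3) = 6.20712
PPI_2 = (-4 + 273.15)^(1/3) = 6.456514
PPI_blend = 0.65 * 6.20712 + 0.35 * 6.456514 = 6.294408
PP_blend = 6.294408^3 - 273.15 = 249.3818 - 273.15 = -23.77

-23.77 degC


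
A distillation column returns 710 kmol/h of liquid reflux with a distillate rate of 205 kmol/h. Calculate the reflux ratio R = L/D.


Reflux ratio definition: R = L / D (liquid returned / distillate withdrawn)
L = 710 kmol/h, D = 205 kmol/h
R = 710 / 205 = 3.463

3.463


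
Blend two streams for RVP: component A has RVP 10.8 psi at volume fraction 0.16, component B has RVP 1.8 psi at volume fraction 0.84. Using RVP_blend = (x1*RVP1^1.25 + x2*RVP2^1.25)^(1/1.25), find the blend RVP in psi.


Chevron index: RVP_blend = (sum xi*RVPi^1.25)^(1/1.25)
RVP^1.25 terms: 0.16 * 10.8^1.25 + 0.84 * 1.8^1.25 = 4.8839
RVP_blend = 4.8839^(1/1.25) = 3.556

3.556 psi


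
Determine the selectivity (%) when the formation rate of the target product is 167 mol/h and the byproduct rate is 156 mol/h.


Selectivity = desired / (desired + undesired) * 100
Total products = 167 + 156 = 323 mol/h
S = 167 / 323 * 100
= 0.5170 * 100
= 51.70 %

51.70 %


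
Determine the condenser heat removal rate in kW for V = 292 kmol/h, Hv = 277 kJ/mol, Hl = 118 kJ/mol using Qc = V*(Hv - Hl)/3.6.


Qc = 292 * (277 - 118) / 3.6 = 292 * 159 / 3.6 = 12900

12900 kW


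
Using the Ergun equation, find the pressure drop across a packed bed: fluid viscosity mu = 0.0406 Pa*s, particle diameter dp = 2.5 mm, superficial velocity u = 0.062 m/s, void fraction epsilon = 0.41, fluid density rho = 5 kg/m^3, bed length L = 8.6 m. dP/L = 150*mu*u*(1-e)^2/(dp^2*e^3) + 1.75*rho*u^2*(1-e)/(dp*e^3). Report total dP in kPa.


dp = 2.5 mm = 0.0025 m
Viscous term = 150*0.0406*0.062*(1-0.41)^2 / (0.0025^2*0.41^3) = 305128
Inertial term = 1.75*5*0.062^2*(1-0.41) / (0.0025*0.41^3) = 115.173
dP/L = 305128 + 115.173 = 305243 Pa/m
dP = 305243 * 8.6 / 1000 = 2625 kPa

2625 kPa


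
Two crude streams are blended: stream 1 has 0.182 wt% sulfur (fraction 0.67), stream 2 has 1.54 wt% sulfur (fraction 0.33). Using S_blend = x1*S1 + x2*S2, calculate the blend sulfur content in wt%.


Linear sulfur blending: S_blend = x1*S1 + x2*S2
Contribution 1: 0.67 * 0.182 = 0.12194 wt%
Contribution 2: 0.33 * 1.54 = 0.5082 wt%
S_blend = 0.12194 + 0.5082 = 0.63014

0.63014 wt%


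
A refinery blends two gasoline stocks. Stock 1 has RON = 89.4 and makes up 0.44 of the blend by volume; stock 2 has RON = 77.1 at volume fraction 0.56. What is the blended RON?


Linear blending: RON_blend = sum(vi * RONi)
Contribution 1: 0.44 * 89.4 = 39.336
Contribution 2: 0.56 * 77.1 = 43.176
RON_blend = 39.336 + 43.176 = 82.512

82.512


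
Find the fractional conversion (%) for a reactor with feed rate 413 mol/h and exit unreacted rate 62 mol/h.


X = (F_in - F_out) / F_in * 100
Moles reacted = 413 - 62 = 351
X = 351 / 413 * 100
= 0.8499 * 100
= 84.99 %

84.99 %


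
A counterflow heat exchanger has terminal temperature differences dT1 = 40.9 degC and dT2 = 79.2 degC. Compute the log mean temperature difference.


LMTD = (dT1 - dT2) / ln(dT1/dT2)
= (40.9 - 79.2) / ln(40.9 / 79.2) = -38.3 / -0.660846 = 57.96

57.96 degC


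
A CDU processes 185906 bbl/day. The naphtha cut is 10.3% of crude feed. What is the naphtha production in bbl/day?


Crude throughput = 185906 bbl/day
Fraction yield = 10.3%
yield = throughput * fraction / 100
yield = 185906 * 10.3 / 100 = 19148.318

19148.318 bbl/day


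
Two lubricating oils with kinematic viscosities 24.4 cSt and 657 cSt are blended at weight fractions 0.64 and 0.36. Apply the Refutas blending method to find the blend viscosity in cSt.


Refutas method: VBN_i = 14.534*ln(ln(visc_i + 0.8)) + 10.975, blended linearly by mass fraction; since VBN is linear in VBI_i = ln(ln(visc_i + 0.8)) and the fractions sum to 1, blend VBI directly: visc = exp(exp(VBI_blend)) - 0.8
VBI_1 = ln(ln(24.4 + 0.8)) = 1.1715
VBI_2 = ln(ln(657 + 0.8)) = 1.87009
VBI_blend = 0.64 * 1.1715 + 0.36 * 1.87009 = 1.42299
visc_blend = exp(exp(1.42299)) - 0.8 = 62.60

62.60 cSt


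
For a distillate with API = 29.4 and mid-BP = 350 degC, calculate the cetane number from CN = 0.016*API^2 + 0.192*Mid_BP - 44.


CN = 0.016 * 29.4^2 + 0.192 * 350 - 44
CN = 13.82976 + 67.2 - 44 = 37.02976

37.02976


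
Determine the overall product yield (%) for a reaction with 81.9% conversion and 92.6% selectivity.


Overall yield = conversion (%) * selectivity (%) / 100
Conversion = 81.9%, Selectivity = 92.6%
Y = 81.9 * 92.6 / 100
= 75.8394 %

75.8394 %


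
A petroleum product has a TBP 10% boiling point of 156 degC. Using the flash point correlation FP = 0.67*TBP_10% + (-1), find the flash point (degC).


FP = 0.67 * 156 + (-1) = 103.52

103.52 degC


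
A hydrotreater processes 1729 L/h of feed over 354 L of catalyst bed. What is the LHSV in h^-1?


LHSV = volumetric feed rate / catalyst volume
= 1729 L/h / 354 L
= 4.884 h^-1

4.884 h^-1


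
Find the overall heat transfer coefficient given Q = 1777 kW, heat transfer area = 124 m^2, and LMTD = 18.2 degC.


From Q = U*A*LMTD, U = Q / (A * LMTD)
U = 1777 / (124 * 18.2) = 1777 / 2256.8 = 0.7874

0.7874 kW/(m^2*K)


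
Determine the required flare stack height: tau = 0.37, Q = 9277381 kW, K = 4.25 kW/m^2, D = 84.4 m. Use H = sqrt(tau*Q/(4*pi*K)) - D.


tau*Q/(4*pi*K) = 0.37 * 9277381 / (4 * pi * 4.25) = 64273
sqrt(64273) = 253.521
H = 253.521 - 84.4 = 169.1

169.1 m


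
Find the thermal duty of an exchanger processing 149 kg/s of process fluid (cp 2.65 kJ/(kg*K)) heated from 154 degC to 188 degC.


Q = m_dot * cp * delta_T
delta_T = 188 - 154 = 34 K
Q = 149 * 2.65 * 34
= 394.85 * 34
= 13424.9 kW

13424.9 kW


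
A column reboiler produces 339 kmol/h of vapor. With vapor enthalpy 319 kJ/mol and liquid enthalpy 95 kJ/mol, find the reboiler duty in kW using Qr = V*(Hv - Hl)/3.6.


Qr = 339 * (319 - 95) / 3.6 = 339 * 224 / 3.6 = 21090

21090 kW


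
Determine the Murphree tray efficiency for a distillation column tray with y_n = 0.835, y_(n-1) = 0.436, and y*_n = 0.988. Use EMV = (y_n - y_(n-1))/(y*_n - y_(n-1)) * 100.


Murphree vapor efficiency: EMV = (y_n - y_(n-1)) / (y*_n - y_(n-1)) * 100
EMV = (0.835 - 0.436) / (0.988 - 0.436) * 100 = 0.399 / 0.552 * 100 = 72.28

72.28 %


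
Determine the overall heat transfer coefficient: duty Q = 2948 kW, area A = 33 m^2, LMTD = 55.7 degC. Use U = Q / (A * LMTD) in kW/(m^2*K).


From Q = U*A*LMTD, U = Q / (A * LMTD)
U = 2948 / (33 * 55.7) = 2948 / 1838.1 = 1.604

1.604 kW/(m^2*K)


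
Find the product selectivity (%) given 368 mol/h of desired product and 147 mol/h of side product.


Selectivity = desired / (desired + undesired) * 100
Total products = 368 + 147 = 515 mol/h
S = 368 / 515 * 100
= 0.7146 * 100
= 71.46 %

71.46 %


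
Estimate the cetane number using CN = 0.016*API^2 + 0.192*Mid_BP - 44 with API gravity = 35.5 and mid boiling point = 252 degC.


CN = 0.016 * 35.5^2 + 0.192 * 252 - 44
CN = 20.164 + 48.384 - 44 = 24.548

24.548


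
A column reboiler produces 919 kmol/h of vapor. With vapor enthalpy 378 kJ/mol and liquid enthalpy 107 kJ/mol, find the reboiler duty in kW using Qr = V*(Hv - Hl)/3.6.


Qr = 919 * (378 - 107) / 3.6 = 919 * 271 / 3.6 = 69180

69180 kW


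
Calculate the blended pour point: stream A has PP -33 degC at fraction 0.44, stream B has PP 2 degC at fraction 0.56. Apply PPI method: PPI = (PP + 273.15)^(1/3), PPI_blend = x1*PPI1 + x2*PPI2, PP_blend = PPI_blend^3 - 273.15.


PPI_1 = (-33 + 273.15)^(1/3) = 6.215759
PPI_2 = (2 + 273.15)^(1/3) = 6.504139
PPI_blend = 0.44 * 6.215759 + 0.56 * 6.504139 = 6.377252
PP_blend = 6.377252^3 - 273.15 = 259.3586 - 273.15 = -13.79

-13.79 degC


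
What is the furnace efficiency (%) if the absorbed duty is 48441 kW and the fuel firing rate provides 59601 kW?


Furnace efficiency = Q_absorbed / Q_fuel * 100
= 48441 / 59601 * 100 = 81.28

81.28 %


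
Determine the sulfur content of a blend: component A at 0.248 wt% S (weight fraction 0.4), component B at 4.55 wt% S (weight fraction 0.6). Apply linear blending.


Linear sulfur blending: S_blend = x1*S1 + x2*S2
Contribution 1: 0.4 * 0.248 = 0.0992 wt%
Contribution 2: 0.6 * 4.55 = 2.73 wt%
S_blend = 0.0992 + 2.73 = 2.8292

2.8292 wt%


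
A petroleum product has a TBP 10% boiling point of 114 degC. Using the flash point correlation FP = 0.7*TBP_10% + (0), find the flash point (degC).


FP = 0.7 * 114 + (0) = 79.8

79.8 degC


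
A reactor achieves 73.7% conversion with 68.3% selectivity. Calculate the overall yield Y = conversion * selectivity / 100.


Overall yield = conversion (%) * selectivity (%) / 100
Conversion = 73.7%, Selectivity = 68.3%
Y = 73.7 * 68.3 / 100
= 50.3371 %

50.3371 %


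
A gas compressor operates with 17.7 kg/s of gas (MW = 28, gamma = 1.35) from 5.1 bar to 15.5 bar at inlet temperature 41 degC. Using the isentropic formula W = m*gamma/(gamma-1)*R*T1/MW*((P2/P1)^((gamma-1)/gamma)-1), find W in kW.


Isentropic work: W = m*(gamma/(gamma-1))*(R*T1/MW)*((P2/P1)^((gamma-1)/gamma) - 1)
T1 = 41 + 273.15 = 314.15 K
Pressure ratio = 15.5 / 5.1 = 3.03922
Exponent = (1.35 - 1)/1.35 = 0.259259
(P2/P1)^exp - 1 = 3.03922^0.259259 - 1 = 0.334014
W = 17.7 * 1.35 / 0.35 * 8.314 * 314.15 / 28 * 0.334014 = 2127

2127 kW


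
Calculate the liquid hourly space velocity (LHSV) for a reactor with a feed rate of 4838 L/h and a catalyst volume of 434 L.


LHSV = volumetric feed rate / catalyst volume
= 4838 L/h / 434 L
= 11.15 h^-1

11.15 h^-1


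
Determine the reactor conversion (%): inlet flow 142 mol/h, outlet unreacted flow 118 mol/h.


X = (F_in - F_out) / F_in * 100
Moles reacted = 142 - 118 = 24
X = 24 / 142 * 100
= 0.1690 * 100
= 16.90 %

16.90 %


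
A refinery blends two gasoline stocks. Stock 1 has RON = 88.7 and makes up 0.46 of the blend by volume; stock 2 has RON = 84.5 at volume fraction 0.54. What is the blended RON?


Linear blending: RON_blend = sum(vi * RONi)
Contribution 1: 0.46 * 88.7 = 40.802
Contribution 2: 0.54 * 84.5 = 45.63
RON_blend = 40.802 + 45.63 = 86.432

86.432


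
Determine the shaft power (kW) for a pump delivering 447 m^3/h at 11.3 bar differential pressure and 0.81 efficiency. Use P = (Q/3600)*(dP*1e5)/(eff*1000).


Q = 447 / 3600 = 0.124167 m^3/s
P = 0.124167 * (11.3 * 1e5) / 0.81 / 1000 = 173.2

173.2 kW


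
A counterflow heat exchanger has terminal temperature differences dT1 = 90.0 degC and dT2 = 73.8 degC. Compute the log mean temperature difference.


LMTD = (dT1 - dT2) / ln(dT1/dT2)
= (90.0 - 73.8) / ln(90.0 / 73.8) = 16.2 / 0.198451 = 81.63

81.63 degC


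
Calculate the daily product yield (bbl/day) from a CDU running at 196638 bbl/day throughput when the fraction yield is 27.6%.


Crude throughput = 196638 bbl/day
Fraction yield = 27.6%
yield = throughput * fraction / 100
yield = 196638 * 27.6 / 100 = 54272.088

54272.088 bbl/day


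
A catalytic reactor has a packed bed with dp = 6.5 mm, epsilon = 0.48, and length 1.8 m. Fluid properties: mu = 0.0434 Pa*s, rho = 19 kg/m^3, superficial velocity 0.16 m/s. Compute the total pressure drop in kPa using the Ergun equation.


dp = 6.5 mm = 0.0065 m
Viscous term = 150*0.0434*0.16*(1-0.48)^2 / (0.0065^2*0.48^3) = 60277.8
Inertial term = 1.75*19*0.16^2*(1-0.48) / (0.0065*0.48^3) = 615.741
dP/L = 60277.8 + 615.741 = 60893.5 Pa/m
dP = 60893.5 * 1.8 / 1000 = 109.6 kPa

109.6 kPa


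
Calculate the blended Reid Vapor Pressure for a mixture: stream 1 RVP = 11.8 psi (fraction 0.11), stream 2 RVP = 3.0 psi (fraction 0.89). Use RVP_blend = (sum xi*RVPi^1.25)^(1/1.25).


Chevron index: RVP_blend = (sum xi*RVPi^1.25)^(1/1.25)
RVP^1.25 terms: 0.11 * 11.8^1.25 + 0.89 * 3.0^1.25 = 5.91964
RVP_blend = 5.91964^(1/1.25) = 4.148

4.148 psi


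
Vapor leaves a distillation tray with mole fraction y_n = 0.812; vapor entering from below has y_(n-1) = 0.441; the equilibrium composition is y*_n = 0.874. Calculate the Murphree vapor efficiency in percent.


Murphree vapor efficiency: EMV = (y_n - y_(n-1)) / (y*_n - y_(n-1)) * 100
EMV = (0.812 - 0.441) / (0.874 - 0.441) * 100 = 0.371 / 0.433 * 100 = 85.68

85.68 %


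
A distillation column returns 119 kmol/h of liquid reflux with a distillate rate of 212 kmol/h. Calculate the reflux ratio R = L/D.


Reflux ratio definition: R = L / D (liquid returned / distillate withdrawn)
L = 119 kmol/h, D = 212 kmol/h
R = 119 / 212 = 0.5613

0.5613


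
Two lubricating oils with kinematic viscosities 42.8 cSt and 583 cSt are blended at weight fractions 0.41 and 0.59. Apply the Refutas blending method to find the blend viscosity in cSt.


Refutas method: VBN_i = 14.534*ln(ln(visc_i + 0.8)) + 10.975, blended linearly by mass fraction; since VBN is linear in VBI_i = ln(ln(visc_i + 0.8)) and the fractions sum to 1, blend VBI directly: visc = exp(exp(VBI_blend)) - 0.8
VBI_1 = ln(ln(42.8 + 0.8)) = 1.32842
VBI_2 = ln(ln(583 + 0.8)) = 1.85153
VBI_blend = 0.41 * 1.32842 + 0.59 * 1.85153 = 1.63705
visc_blend = exp(exp(1.63705)) - 0.8 = 169.9

169.9 cSt


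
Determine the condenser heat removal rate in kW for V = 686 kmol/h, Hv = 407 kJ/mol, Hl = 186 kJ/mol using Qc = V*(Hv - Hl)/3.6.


Qc = 686 * (407 - 186) / 3.6 = 686 * 221 / 3.6 = 42110

42110 kW


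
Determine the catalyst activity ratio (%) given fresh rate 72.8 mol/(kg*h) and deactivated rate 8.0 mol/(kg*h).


Activity (%) = (rate_used / rate_fresh) * 100
rate_used = 8.0, rate_fresh = 72.8
= (8.0 / 72.8) * 100
= 0.1099 * 100 = 10.99

10.99 %


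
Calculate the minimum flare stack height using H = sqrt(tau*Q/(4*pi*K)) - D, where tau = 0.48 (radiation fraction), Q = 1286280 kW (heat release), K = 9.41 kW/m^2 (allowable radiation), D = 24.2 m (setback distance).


tau*Q/(4*pi*K) = 0.48 * 1286280 / (4 * pi * 9.41) = 5221.28
sqrt(5221.28) = 72.2584
H = 72.2584 - 24.2 = 48.06

48.06 m


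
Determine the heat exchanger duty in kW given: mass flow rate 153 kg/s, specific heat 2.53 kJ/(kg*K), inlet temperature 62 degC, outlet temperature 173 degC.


Q = m_dot * cp * delta_T
delta_T = 173 - 62 = 111 K
Q = 153 * 2.53 * 111
= 387.09 * 111
= 42966.99 kW

42966.99 kW


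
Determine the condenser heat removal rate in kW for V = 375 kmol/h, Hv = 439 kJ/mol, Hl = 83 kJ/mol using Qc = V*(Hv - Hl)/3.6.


Qc = 375 * (439 - 83) / 3.6 = 375 * 356 / 3.6 = 37080

37080 kW


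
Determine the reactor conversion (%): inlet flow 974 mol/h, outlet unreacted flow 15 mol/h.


X = (F_in - F_out) / F_in * 100
Moles reacted = 974 - 15 = 959
X = 959 / 974 * 100
= 0.9846 * 100
= 98.46 %

98.46 %


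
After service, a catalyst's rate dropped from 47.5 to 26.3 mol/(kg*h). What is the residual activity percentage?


Activity (%) = (rate_used / rate_fresh) * 100
rate_used = 26.3, rate_fresh = 47.5
= (26.3 / 47.5) * 100
= 0.5537 * 100 = 55.37

55.37 %


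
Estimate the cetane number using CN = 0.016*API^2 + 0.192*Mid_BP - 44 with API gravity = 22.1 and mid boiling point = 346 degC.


CN = 0.016 * 22.1^2 + 0.192 * 346 - 44
CN = 7.81456 + 66.432 - 44 = 30.24656

30.24656


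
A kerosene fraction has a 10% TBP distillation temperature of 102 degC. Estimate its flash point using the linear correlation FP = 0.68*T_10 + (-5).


FP = 0.68 * 102 + (-5) = 64.36

64.36 degC


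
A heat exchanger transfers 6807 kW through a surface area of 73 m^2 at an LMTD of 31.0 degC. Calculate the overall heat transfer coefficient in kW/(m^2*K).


From Q = U*A*LMTD, U = Q / (A * LMTD)
U = 6807 / (73 * 31.0) = 6807 / 2263 = 3.008

3.008 kW/(m^2*K)


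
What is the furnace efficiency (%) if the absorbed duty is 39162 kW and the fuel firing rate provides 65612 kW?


Furnace efficiency = Q_absorbed / Q_fuel * 100
= 39162 / 65612 * 100 = 59.69

59.69 %


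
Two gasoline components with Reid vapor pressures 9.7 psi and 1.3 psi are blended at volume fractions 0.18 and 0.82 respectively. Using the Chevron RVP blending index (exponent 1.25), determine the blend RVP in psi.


Chevron index: RVP_blend = (sum xi*RVPi^1.25)^(1/1.25)
RVP^1.25 terms: 0.18 * 9.7^1.25 + 0.82 * 1.3^1.25 = 4.21959
RVP_blend = 4.21959^(1/1.25) = 3.164

3.164 psi


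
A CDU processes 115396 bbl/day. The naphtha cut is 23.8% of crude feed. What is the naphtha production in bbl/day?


Crude throughput = 115396 bbl/day
Fraction yield = 23.8%
yield = throughput * fraction / 100
yield = 115396 * 23.8 / 100 = 27464.248

27464.248 bbl/day


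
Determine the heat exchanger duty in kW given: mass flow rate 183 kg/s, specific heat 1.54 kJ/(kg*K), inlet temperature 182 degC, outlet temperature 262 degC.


Q = m_dot * cp * delta_T
delta_T = 262 - 182 = 80 K
Q = 183 * 1.54 * 80
= 281.82 * 80
= 22545.6 kW

22545.6 kW


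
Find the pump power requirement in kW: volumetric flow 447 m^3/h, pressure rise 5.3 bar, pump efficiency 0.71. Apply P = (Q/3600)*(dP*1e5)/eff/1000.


Q = 447 / 3600 = 0.124167 m^3/s
P = 0.124167 * (5.3 * 1e5) / 0.71 / 1000 = 92.69

92.69 kW


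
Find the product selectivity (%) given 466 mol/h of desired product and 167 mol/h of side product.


Selectivity = desired / (desired + undesired) * 100
Total products = 466 + 167 = 633 mol/h
S = 466 / 633 * 100
= 0.7362 * 100
= 73.62 %

73.62 %


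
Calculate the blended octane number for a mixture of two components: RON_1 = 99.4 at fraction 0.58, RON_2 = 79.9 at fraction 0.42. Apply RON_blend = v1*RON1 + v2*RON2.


Linear blending: RON_blend = sum(vi * RONi)
Contribution 1: 0.58 * 99.4 = 57.652
Contribution 2: 0.42 * 79.9 = 33.558
RON_blend = 57.652 + 33.558 = 91.21

91.21


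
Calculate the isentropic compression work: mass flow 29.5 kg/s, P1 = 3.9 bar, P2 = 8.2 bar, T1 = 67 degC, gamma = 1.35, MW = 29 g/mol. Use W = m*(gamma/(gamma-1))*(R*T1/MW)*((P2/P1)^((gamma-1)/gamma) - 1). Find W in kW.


Isentropic work: W = m*(gamma/(gamma-1))*(R*T1/MW)*((P2/P1)^((gamma-1)/gamma) - 1)
T1 = 67 + 273.15 = 340.15 K
Pressure ratio = 8.2 / 3.9 = 2.10256
Exponent = (1.35 - 1)/1.35 = 0.259259
(P2/P1)^exp - 1 = 2.10256^0.259259 - 1 = 0.212482
W = 29.5 * 1.35 / 0.35 * 8.314 * 340.15 / 29 * 0.212482 = 2358

2358 kW


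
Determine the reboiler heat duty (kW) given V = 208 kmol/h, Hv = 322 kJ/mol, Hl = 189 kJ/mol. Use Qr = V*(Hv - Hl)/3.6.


Qr = 208 * (322 - 189) / 3.6 = 208 * 133 / 3.6 = 7684

7684 kW


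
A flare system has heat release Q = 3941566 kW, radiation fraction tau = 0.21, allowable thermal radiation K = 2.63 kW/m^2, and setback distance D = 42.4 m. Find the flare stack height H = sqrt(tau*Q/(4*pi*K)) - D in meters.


tau*Q/(4*pi*K) = 0.21 * 3941566 / (4 * pi * 2.63) = 25045.1
sqrt(25045.1) = 158.256
H = 158.256 - 42.4 = 115.9

115.9 m


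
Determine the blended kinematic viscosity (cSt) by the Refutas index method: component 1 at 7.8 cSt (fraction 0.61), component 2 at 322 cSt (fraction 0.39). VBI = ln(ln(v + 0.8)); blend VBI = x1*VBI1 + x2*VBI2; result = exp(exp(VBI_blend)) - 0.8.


Refutas method: VBN_i = 14.534*ln(ln(visc_i + 0.8)) + 10.975, blended linearly by mass fraction; since VBN is linear in VBI_i = ln(ln(visc_i + 0.8)) and the fractions sum to 1, blend VBI directly: visc = exp(exp(VBI_blend)) - 0.8
VBI_1 = ln(ln(7.8 + 0.8)) = 0.766287
VBI_2 = ln(ln(322 + 0.8)) = 1.75389
VBI_blend = 0.61 * 0.766287 + 0.39 * 1.75389 = 1.15145
visc_blend = exp(exp(1.15145)) - 0.8 = 22.84

22.84 cSt


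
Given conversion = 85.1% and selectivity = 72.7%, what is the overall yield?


Overall yield = conversion (%) * selectivity (%) / 100
Conversion = 85.1%, Selectivity = 72.7%
Y = 85.1 * 72.7 / 100
= 61.8677 %

61.8677 %


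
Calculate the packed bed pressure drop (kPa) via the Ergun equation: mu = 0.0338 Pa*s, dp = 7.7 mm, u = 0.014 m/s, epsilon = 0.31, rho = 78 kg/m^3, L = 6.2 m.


dp = 7.7 mm = 0.0077 m
Viscous term = 150*0.0338*0.014*(1-0.31)^2 / (0.0077^2*0.31^3) = 19132.3
Inertial term = 1.75*78*0.014^2*(1-0.31) / (0.0077*0.31^3) = 80.4752
dP/L = 19132.3 + 80.4752 = 19212.8 Pa/m
dP = 19212.8 * 6.2 / 1000 = 119.1 kPa

119.1 kPa


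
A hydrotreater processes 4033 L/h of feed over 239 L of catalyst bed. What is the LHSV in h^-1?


LHSV = volumetric feed rate / catalyst volume
= 4033 L/h / 239 L
= 16.87 h^-1

16.87 h^-1


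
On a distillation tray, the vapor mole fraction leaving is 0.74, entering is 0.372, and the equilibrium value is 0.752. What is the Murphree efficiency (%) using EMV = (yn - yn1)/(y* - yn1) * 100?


Murphree vapor efficiency: EMV = (y_n - y_(n-1)) / (y*_n - y_(n-1)) * 100
EMV = (0.74 - 0.372) / (0.752 - 0.372) * 100 = 0.368 / 0.38 * 100 = 96.84

96.84 %


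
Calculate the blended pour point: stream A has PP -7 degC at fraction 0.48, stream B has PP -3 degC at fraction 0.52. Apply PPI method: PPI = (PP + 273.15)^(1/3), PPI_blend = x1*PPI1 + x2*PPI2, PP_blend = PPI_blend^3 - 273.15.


PPI_1 = (-7 + 273.15)^(1/3) = 6.432436
PPI_2 = (-3 + 273.15)^(1/3) = 6.464501
PPI_blend = 0.48 * 6.432436 + 0.52 * 6.464501 = 6.44911
PP_blend = 6.44911^3 - 273.15 = 268.2251 - 273.15 = -4.92

-4.92 degC


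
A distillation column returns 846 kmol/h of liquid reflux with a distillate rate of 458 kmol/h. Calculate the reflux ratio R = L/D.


Reflux ratio definition: R = L / D (liquid returned / distillate withdrawn)
L = 846 kmol/h, D = 458 kmol/h
R = 846 / 458 = 1.847

1.847


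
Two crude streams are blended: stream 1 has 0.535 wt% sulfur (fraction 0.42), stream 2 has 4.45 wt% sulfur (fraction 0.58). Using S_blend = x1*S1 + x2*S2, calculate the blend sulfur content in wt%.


Linear sulfur blending: S_blend = x1*S1 + x2*S2
Contribution 1: 0.42 * 0.535 = 0.2247 wt%
Contribution 2: 0.58 * 4.45 = 2.581 wt%
S_blend = 0.2247 + 2.581 = 2.8057

2.8057 wt%


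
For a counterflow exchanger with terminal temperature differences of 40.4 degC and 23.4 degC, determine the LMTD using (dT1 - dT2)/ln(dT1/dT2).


LMTD = (dT1 - dT2) / ln(dT1/dT2)
= (40.4 - 23.4) / ln(40.4 / 23.4) = 17 / 0.546094 = 31.13

31.13 degC


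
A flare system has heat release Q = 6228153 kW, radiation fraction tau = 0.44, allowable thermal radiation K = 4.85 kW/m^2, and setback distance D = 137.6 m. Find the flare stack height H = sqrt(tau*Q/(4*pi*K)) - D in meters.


tau*Q/(4*pi*K) = 0.44 * 6228153 / (4 * pi * 4.85) = 44963.5
sqrt(44963.5) = 212.046
H = 212.046 - 137.6 = 74.45

74.45 m


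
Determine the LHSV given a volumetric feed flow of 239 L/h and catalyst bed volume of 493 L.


LHSV = volumetric feed rate / catalyst volume
= 239 L/h / 493 L
= 0.4848 h^-1

0.4848 h^-1


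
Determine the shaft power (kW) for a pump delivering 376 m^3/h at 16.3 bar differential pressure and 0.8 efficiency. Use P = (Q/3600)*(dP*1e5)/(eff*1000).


Q = 376 / 3600 = 0.104444 m^3/s
P = 0.104444 * (16.3 * 1e5) / 0.8 / 1000 = 212.8

212.8 kW


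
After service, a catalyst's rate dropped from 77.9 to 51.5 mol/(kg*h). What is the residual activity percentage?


Activity (%) = (rate_used / rate_fresh) * 100
rate_used = 51.5, rate_fresh = 77.9
= (51.5 / 77.9) * 100
= 0.6611 * 100 = 66.11

66.11 %


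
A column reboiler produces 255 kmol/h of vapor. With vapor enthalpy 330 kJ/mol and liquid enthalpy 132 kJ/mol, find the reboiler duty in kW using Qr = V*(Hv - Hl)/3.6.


Qr = 255 * (330 - 132) / 3.6 = 255 * 198 / 3.6 = 14020

14020 kW


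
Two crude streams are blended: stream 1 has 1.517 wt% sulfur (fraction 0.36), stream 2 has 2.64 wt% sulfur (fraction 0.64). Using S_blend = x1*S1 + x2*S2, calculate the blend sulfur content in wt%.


Linear sulfur blending: S_blend = x1*S1 + x2*S2
Contribution 1: 0.36 * 1.517 = 0.54612 wt%
Contribution 2: 0.64 * 2.64 = 1.6896 wt%
S_blend = 0.54612 + 1.6896 = 2.23572

2.23572 wt%


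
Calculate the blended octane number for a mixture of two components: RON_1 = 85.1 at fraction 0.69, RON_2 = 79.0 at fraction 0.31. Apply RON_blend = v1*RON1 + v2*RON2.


Linear blending: RON_blend = sum(vi * RONi)
Contribution 1: 0.69 * 85.1 = 58.719
Contribution 2: 0.31 * 79.0 = 24.49
RON_blend = 58.719 + 24.49 = 83.209

83.209


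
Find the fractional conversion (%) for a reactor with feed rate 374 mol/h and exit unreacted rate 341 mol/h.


X = (F_in - F_out) / F_in * 100
Moles reacted = 374 - 341 = 33
X = 33 / 374 * 100
= 0.08824 * 100
= 8.824 %

8.824 %


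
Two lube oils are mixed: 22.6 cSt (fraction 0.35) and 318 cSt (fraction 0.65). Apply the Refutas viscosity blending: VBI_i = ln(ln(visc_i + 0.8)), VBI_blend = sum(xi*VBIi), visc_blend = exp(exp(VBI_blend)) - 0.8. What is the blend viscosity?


Refutas method: VBN_i = 14.534*ln(ln(visc_i + 0.8)) + 10.975, blended linearly by mass fraction; since VBN is linear in VBI_i = ln(ln(visc_i + 0.8)) and the fractions sum to 1, blend VBI directly: visc = exp(exp(VBI_blend)) - 0.8
VBI_1 = ln(ln(22.6 + 0.8)) = 1.14827
VBI_2 = ln(ln(318 + 0.8)) = 1.75173
VBI_blend = 0.35 * 1.14827 + 0.65 * 1.75173 = 1.54052
visc_blend = exp(exp(1.54052)) - 0.8 = 105.6

105.6 cSt


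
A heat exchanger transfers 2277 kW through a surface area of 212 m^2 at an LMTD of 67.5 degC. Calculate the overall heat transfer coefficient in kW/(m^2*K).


From Q = U*A*LMTD, U = Q / (A * LMTD)
U = 2277 / (212 * 67.5) = 2277 / 14310 = 0.1591

0.1591 kW/(m^2*K)


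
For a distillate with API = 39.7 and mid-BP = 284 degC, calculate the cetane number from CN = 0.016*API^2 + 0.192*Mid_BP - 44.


CN = 0.016 * 39.7^2 + 0.192 * 284 - 44
CN = 25.21744 + 54.528 - 44 = 35.74544

35.74544


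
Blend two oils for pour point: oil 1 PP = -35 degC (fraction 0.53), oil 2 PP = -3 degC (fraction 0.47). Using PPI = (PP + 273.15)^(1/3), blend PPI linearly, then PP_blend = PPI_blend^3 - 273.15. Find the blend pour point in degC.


PPI_1 = (-35 + 273.15)^(1/3) = 6.198456
PPI_2 = (-3 + 273.15)^(1/3) = 6.464501
PPI_blend = 0.53 * 6.198456 + 0.47 * 6.464501 = 6.323497
PP_blend = 6.323497^3 - 273.15 = 252.8552 - 273.15 = -20.29

-20.29 degC


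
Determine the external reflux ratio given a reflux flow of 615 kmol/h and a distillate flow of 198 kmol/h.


Reflux ratio definition: R = L / D (liquid returned / distillate withdrawn)
L = 615 kmol/h, D = 198 kmol/h
R = 615 / 198 = 3.106

3.106


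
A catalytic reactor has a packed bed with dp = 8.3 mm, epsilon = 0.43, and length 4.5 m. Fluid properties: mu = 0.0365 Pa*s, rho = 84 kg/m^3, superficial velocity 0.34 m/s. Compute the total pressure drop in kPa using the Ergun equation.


dp = 8.3 mm = 0.0083 m
Viscous term = 150*0.0365*0.34*(1-0.43)^2 / (0.0083^2*0.43^3) = 110421
Inertial term = 1.75*84*0.34^2*(1-0.43) / (0.0083*0.43^3) = 14678
dP/L = 110421 + 14678 = 125099 Pa/m
dP = 125099 * 4.5 / 1000 = 562.9 kPa

562.9 kPa


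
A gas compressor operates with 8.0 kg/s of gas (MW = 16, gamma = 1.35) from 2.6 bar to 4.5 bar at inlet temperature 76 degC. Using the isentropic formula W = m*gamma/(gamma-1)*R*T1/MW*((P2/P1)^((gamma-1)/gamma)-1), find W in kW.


Isentropic work: W = m*(gamma/(gamma-1))*(R*T1/MW)*((P2/P1)^((gamma-1)/gamma) - 1)
T1 = 76 + 273.15 = 349.15 K
Pressure ratio = 4.5 / 2.6 = 1.73077
Exponent = (1.35 - 1)/1.35 = 0.259259
(P2/P1)^exp - 1 = 1.73077^0.259259 - 1 = 0.152831
W = 8.0 * 1.35 / 0.35 * 8.314 * 349.15 / 16 * 0.152831 = 855.6

855.6 kW


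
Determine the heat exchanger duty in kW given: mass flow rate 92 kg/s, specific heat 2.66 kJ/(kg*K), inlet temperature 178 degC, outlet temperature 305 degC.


Q = m_dot * cp * delta_T
delta_T = 305 - 178 = 127 K
Q = 92 * 2.66 * 127
= 244.72 * 127
= 31079.44 kW

31079.44 kW


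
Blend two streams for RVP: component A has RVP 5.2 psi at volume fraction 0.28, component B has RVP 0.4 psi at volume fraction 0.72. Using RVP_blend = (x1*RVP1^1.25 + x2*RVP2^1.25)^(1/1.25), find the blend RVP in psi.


Chevron index: RVP_blend = (sum xi*RVPi^1.25)^(1/1.25)
RVP^1.25 terms: 0.28 * 5.2^1.25 + 0.72 * 0.4^1.25 = 2.42772
RVP_blend = 2.42772^(1/1.25) = 2.033

2.033 psi


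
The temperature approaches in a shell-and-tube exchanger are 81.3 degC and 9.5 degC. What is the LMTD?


LMTD = (dT1 - dT2) / ln(dT1/dT2)
= (81.3 - 9.5) / ln(81.3 / 9.5) = 71.8 / 2.14685 = 33.44

33.44 degC


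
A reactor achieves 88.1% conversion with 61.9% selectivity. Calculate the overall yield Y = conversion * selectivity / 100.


Overall yield = conversion (%) * selectivity (%) / 100
Conversion = 88.1%, Selectivity = 61.9%
Y = 88.1 * 61.9 / 100
= 54.5339 %

54.5339 %


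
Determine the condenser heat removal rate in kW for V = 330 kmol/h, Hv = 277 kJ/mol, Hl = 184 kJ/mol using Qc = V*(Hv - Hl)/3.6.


Qc = 330 * (277 - 184) / 3.6 = 330 * 93 / 3.6 = 8525

8525 kW


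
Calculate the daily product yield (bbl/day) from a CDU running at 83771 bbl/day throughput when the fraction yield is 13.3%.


Crude throughput = 83771 bbl/day
Fraction yield = 13.3%
yield = throughput * fraction / 100
yield = 83771 * 13.3 / 100 = 11141.543

11141.543 bbl/day


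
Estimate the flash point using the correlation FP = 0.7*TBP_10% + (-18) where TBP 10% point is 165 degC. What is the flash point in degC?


FP = 0.7 * 165 + (-18) = 97.5

97.5 degC


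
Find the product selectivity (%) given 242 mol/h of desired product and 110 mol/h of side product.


Selectivity = desired / (desired + undesired) * 100
Total products = 242 + 110 = 352 mol/h
S = 242 / 352 * 100
= 0.6875 * 100
= 68.75 %

68.75 %


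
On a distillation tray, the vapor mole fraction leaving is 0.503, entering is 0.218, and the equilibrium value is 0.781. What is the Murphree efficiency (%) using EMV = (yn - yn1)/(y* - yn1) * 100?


Murphree vapor efficiency: EMV = (y_n - y_(n-1)) / (y*_n - y_(n-1)) * 100
EMV = (0.503 - 0.218) / (0.781 - 0.218) * 100 = 0.285 / 0.563 * 100 = 50.62

50.62 %


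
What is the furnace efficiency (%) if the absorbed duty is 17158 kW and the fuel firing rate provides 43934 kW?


Furnace efficiency = Q_absorbed / Q_fuel * 100
= 17158 / 43934 * 100 = 39.05

39.05 %


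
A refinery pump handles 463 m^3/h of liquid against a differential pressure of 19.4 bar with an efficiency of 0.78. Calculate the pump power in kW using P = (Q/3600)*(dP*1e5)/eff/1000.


Q = 463 / 3600 = 0.128611 m^3/s
P = 0.128611 * (19.4 * 1e5) / 0.78 / 1000 = 319.9

319.9 kW


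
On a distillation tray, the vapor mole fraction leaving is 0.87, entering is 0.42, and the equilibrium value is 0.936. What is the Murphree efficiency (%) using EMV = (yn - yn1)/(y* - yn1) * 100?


Murphree vapor efficiency: EMV = (y_n - y_(n-1)) / (y*_n - y_(n-1)) * 100
EMV = (0.87 - 0.42) / (0.936 - 0.42) * 100 = 0.45 / 0.516 * 100 = 87.21

87.21 %


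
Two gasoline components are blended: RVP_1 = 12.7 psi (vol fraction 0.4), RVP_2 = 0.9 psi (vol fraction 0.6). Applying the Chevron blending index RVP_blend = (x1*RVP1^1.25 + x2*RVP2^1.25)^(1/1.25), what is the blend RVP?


Chevron index: RVP_blend = (sum xi*RVPi^1.25)^(1/1.25)
RVP^1.25 terms: 0.4 * 12.7^1.25 + 0.6 * 0.9^1.25 = 10.1159
RVP_blend = 10.1159^(1/1.25) = 6.368

6.368 psi
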